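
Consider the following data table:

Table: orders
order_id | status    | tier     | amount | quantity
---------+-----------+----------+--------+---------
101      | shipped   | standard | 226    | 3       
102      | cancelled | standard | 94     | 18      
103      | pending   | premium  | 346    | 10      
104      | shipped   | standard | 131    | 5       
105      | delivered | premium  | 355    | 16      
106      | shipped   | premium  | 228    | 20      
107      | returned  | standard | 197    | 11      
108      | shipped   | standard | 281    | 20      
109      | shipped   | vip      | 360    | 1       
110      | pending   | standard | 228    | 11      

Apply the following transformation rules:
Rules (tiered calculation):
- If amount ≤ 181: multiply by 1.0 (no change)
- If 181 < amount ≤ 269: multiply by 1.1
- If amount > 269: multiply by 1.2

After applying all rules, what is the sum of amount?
2802.3

Step 1: Tier 1 (amount ≤ 181): 2 records, sum = 225 × 1.0 = 225.0
Step 2: Tier 2 (181 < amount ≤ 269): 4 records, sum = 879 × 1.1 = 966.9
Step 3: Tier 3 (amount > 269): 4 records, sum = 1342 × 1.2 = 1610.4
Step 4: Final sum = 225.0 + 966.9 + 1610.4 = 2802.3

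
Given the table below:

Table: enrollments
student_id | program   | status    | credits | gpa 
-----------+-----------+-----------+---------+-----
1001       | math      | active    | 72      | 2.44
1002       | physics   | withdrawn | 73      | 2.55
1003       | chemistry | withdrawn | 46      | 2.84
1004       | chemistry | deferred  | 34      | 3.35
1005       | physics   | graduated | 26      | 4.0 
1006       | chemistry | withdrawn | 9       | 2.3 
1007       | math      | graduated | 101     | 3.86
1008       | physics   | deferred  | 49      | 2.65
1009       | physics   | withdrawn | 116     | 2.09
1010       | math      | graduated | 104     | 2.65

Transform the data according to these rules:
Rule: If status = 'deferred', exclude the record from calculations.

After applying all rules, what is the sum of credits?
547

Step 1: Identify records where status = 'deferred'
Step 2: The excluded records sum to 83
Step 3: Original total credits = 630
Step 4: Remaining total = 630 - 83 = 547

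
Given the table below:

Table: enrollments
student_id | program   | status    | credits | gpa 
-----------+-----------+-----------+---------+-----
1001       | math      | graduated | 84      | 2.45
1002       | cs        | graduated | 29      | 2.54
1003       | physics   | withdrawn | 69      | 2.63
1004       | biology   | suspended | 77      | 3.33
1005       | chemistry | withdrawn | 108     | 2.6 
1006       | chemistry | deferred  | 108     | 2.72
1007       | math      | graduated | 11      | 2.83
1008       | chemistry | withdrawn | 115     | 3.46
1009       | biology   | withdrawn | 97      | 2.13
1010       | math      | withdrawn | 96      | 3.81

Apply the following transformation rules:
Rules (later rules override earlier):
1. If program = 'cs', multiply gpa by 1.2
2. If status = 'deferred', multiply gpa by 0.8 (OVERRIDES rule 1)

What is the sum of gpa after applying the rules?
28.46

Step 1: Rule 2 takes priority for records with status = 'deferred'
  - 1 records: 2.72 × 0.8 = 2.18
Step 2: Rule 1 applies to remaining records with program = 'cs'
  - 1 records: 2.54 × 1.2 = 3.05
Step 3: Other records unchanged: 23.24
Step 4: Final sum = 2.18 + 3.05 + 23.24 = 28.46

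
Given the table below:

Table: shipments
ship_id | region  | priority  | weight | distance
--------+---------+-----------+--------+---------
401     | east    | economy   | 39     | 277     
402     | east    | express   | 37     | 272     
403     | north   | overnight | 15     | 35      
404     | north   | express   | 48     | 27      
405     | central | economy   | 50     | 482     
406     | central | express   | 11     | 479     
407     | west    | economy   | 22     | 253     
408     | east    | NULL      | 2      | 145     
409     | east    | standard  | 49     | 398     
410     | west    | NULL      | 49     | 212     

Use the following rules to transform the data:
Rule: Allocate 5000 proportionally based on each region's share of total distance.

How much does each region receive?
central: 1862.4, east: 2116.28, north: 120.16, west: 901.16

Step 1: Calculate total distance = 2580
Step 2: Calculate each region's proportion:
  central: 961/2580 = 37.25% → 1862.4
  east: 1092/2580 = 42.33% → 2116.28
  north: 62/2580 = 2.40% → 120.16
  west: 465/2580 = 18.02% → 901.16
Step 3: Verify: sum of allocations ≈ 5000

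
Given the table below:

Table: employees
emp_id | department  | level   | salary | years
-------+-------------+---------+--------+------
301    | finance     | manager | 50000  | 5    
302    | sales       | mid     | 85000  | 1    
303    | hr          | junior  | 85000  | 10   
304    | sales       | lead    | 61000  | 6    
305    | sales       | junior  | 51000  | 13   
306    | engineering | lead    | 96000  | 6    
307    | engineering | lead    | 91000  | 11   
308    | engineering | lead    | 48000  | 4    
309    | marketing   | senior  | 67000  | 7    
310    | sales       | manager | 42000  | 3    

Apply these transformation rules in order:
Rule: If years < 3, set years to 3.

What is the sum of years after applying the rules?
68

Step 1: 1 records have years < 3
Step 2: These records originally summed to 1
Step 3: After setting to minimum: 1 × 3 = 3
Step 4: Unaffected records sum: 65
Step 5: Final sum = 3 + 65 = 68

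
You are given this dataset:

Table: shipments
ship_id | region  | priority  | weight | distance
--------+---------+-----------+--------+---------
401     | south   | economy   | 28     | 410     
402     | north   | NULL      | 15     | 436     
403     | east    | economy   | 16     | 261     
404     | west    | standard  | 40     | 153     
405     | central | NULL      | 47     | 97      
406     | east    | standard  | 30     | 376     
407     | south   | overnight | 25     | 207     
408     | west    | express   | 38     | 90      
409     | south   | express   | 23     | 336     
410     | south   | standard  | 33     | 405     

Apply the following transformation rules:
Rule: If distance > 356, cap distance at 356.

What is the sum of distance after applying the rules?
2568

Step 1: 4 records have distance > 356
Step 2: These records originally summed to 1627
Step 3: After capping: 4 × 356 = 1424
Step 4: Unaffected records sum: 1144
Step 5: Final sum = 1424 + 1144 = 2568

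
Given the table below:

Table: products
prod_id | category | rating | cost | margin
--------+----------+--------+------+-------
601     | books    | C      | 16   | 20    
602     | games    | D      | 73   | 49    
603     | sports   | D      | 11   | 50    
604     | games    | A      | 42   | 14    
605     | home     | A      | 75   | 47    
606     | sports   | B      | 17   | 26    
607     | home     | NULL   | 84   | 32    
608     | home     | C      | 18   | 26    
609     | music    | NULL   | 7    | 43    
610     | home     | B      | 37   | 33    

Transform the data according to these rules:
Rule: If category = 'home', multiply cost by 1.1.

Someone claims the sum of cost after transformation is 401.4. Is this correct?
Yes, the result is correct.

Step 1: Calculate the correct sum after transformation
Step 2: Apply multiplier 1.1 to records where category = 'home'
Step 3: Correct result = 401.4
Step 4: Claimed result = 401.4
Step 5: 401.4 = 401.4 ✓
Conclusion: The claimed result is correct.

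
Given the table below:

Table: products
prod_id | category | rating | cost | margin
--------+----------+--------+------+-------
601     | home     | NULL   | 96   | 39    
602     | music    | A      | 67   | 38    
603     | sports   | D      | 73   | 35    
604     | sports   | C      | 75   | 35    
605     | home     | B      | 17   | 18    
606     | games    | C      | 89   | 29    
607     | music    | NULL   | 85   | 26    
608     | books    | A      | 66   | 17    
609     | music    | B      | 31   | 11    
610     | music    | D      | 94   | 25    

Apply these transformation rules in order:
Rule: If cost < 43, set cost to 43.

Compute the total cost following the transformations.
731

Step 1: 2 records have cost < 43
Step 2: These records originally summed to 48
Step 3: After setting to minimum: 2 × 43 = 86
Step 4: Unaffected records sum: 645
Step 5: Final sum = 86 + 645 = 731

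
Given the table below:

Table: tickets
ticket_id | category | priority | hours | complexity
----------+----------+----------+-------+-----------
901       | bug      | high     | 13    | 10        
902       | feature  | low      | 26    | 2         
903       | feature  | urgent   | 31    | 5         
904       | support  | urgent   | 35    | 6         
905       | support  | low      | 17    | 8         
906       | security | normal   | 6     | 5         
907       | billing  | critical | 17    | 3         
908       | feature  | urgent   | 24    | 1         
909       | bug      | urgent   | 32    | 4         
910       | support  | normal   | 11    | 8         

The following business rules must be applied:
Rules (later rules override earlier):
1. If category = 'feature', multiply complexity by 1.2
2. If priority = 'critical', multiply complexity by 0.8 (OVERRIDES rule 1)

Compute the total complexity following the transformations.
53.0

Step 1: Rule 2 takes priority for records with priority = 'critical'
  - 1 records: 3 × 0.8 = 2.4
Step 2: Rule 1 applies to remaining records with category = 'feature'
  - 3 records: 8 × 1.2 = 9.6
Step 3: Other records unchanged: 41
Step 4: Final sum = 2.4 + 9.6 + 41 = 53.0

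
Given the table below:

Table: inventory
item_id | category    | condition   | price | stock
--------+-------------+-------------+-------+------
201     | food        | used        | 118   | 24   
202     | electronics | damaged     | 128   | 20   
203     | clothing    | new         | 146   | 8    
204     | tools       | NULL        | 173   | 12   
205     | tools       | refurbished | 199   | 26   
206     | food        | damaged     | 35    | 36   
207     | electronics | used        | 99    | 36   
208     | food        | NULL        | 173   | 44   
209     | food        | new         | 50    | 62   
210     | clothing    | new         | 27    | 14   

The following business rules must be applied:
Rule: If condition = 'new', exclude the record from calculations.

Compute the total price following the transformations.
925

Step 1: Identify records where condition = 'new'
Step 2: The excluded records sum to 223
Step 3: Original total price = 1148
Step 4: Remaining total = 1148 - 223 = 925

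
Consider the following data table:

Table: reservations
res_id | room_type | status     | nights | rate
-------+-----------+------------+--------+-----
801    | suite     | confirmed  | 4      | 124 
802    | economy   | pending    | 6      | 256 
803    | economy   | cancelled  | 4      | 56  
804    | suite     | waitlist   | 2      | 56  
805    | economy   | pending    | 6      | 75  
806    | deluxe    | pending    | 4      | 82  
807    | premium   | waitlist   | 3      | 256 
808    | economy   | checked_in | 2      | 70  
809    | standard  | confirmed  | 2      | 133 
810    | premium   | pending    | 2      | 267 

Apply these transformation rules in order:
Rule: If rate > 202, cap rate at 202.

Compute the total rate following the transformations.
1202

Step 1: 3 records have rate > 202
Step 2: These records originally summed to 779
Step 3: After capping: 3 × 202 = 606
Step 4: Unaffected records sum: 596
Step 5: Final sum = 606 + 596 = 1202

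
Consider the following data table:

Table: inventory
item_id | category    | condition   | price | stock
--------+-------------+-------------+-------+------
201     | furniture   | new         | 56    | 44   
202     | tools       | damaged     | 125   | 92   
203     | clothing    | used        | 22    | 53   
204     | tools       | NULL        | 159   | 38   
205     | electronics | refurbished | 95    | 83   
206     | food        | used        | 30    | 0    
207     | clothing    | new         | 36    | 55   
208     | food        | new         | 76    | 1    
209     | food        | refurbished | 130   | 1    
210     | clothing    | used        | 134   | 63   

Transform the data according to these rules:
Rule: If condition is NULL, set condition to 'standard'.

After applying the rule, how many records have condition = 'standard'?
1

Step 1: Count records where condition IS NULL
Step 2: Found 1 records with NULL condition
Step 3: These records will have condition set to 'standard'
Step 4: Records already having condition = 'standard': 0
Step 5: Answer: 1 + 0 = 1 records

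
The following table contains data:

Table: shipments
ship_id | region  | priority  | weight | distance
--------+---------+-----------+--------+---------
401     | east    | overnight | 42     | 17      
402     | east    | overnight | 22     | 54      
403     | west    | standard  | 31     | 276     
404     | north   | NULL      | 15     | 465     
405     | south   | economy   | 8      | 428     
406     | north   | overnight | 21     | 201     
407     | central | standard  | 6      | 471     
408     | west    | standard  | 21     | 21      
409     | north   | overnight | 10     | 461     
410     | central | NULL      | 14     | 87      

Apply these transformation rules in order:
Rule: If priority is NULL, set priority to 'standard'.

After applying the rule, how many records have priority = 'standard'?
5

Step 1: Count records where priority IS NULL
Step 2: Found 2 records with NULL priority
Step 3: These records will have priority set to 'standard'
Step 4: Records already having priority = 'standard': 3
Step 5: Answer: 2 + 3 = 5 records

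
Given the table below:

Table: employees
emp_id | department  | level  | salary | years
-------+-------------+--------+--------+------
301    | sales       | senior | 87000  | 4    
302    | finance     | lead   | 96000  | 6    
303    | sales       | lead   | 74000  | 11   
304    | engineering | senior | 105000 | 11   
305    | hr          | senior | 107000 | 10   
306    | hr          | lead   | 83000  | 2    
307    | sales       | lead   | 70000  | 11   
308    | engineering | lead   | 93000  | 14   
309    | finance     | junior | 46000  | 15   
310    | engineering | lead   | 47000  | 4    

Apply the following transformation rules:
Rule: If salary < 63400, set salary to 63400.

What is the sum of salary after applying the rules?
841800

Step 1: 2 records have salary < 63400
Step 2: These records originally summed to 93000
Step 3: After setting to minimum: 2 × 63400 = 126800
Step 4: Unaffected records sum: 715000
Step 5: Final sum = 126800 + 715000 = 841800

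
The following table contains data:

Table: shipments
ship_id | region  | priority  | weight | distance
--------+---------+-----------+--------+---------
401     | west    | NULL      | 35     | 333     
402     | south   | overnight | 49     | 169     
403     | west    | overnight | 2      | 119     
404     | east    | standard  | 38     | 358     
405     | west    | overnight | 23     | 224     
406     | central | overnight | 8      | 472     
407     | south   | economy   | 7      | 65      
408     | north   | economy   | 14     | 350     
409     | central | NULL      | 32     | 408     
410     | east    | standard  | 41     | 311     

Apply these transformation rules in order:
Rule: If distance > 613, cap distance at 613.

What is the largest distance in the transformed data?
472

Step 1: Original maximum distance = 472
Step 2: Check cap of 613 against maximum
Step 3: No records exceed the cap (max 472 <= cap 613), so no capping applies
Step 4: Maximum after transformation = 472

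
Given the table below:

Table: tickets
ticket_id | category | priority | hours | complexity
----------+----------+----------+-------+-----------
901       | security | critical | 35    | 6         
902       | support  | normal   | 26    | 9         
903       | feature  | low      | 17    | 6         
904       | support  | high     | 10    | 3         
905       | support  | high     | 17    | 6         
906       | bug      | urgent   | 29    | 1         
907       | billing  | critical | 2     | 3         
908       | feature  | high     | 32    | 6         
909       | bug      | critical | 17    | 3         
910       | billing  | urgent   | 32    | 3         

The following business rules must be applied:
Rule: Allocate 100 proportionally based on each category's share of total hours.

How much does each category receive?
billing: 15.67, bug: 21.2, feature: 22.58, security: 16.13, support: 24.42

Step 1: Calculate total hours = 217
Step 2: Calculate each category's proportion:
  billing: 34/217 = 15.67% → 15.67
  bug: 46/217 = 21.20% → 21.2
  feature: 49/217 = 22.58% → 22.58
  security: 35/217 = 16.13% → 16.13
  support: 53/217 = 24.42% → 24.42
Step 3: Verify: sum of allocations ≈ 100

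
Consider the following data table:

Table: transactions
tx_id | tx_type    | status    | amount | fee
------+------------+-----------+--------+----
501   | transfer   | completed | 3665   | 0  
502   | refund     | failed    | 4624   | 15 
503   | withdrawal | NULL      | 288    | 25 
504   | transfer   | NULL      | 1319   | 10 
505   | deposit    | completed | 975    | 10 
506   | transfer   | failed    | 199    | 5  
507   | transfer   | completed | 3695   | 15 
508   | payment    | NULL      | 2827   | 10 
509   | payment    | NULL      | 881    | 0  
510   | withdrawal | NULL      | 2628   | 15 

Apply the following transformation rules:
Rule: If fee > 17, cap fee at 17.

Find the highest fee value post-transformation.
17

Step 1: Original maximum fee = 25
Step 2: Apply cap at 17
Step 3: 1 records had fee > 17 and were capped
Step 4: Maximum after transformation = 17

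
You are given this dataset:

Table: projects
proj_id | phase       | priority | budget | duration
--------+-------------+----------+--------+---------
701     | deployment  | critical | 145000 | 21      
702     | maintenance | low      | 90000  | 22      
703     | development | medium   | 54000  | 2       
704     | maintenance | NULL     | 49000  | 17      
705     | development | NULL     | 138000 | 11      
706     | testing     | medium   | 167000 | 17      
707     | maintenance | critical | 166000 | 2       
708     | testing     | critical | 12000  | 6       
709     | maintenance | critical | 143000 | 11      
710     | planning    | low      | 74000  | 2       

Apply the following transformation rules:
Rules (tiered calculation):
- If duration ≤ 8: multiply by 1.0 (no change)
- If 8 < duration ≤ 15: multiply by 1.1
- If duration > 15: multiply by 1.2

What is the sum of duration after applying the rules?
128.6

Step 1: Tier 1 (duration ≤ 8): 4 records, sum = 12 × 1.0 = 12.0
Step 2: Tier 2 (8 < duration ≤ 15): 2 records, sum = 22 × 1.1 = 24.2
Step 3: Tier 3 (duration > 15): 4 records, sum = 77 × 1.2 = 92.4
Step 4: Final sum = 12.0 + 24.2 + 92.4 = 128.6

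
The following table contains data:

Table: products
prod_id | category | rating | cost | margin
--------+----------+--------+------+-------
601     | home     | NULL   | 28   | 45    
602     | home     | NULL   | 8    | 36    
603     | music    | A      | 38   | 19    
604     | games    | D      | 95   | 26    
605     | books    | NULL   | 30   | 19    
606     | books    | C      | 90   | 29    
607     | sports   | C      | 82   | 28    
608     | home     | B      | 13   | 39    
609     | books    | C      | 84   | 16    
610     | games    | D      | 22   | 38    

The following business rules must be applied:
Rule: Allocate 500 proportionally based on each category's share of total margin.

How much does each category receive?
books: 108.47, games: 108.47, home: 203.39, music: 32.2, sports: 47.46

Step 1: Calculate total margin = 295
Step 2: Calculate each category's proportion:
  books: 64/295 = 21.69% → 108.47
  games: 64/295 = 21.69% → 108.47
  home: 120/295 = 40.68% → 203.39
  music: 19/295 = 6.44% → 32.2
  sports: 28/295 = 9.49% → 47.46
Step 3: Verify: sum of allocations ≈ 500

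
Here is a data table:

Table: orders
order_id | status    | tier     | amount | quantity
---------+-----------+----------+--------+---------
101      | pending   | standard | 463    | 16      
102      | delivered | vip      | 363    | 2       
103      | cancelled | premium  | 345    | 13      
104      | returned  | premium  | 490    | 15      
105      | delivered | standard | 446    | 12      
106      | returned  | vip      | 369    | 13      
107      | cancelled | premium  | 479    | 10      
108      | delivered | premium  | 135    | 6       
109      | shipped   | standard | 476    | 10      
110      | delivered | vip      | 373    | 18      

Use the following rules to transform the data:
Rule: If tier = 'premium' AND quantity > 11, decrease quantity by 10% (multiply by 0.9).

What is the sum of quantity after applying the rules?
112.2

Step 1: Find records where tier = 'premium' AND quantity > 11
Step 2: 2 records match, summing to 28
Step 3: After multiplier: 28 × 0.9 = 25.2
Step 4: Unaffected records sum: 87
Step 5: Final sum = 25.2 + 87 = 112.2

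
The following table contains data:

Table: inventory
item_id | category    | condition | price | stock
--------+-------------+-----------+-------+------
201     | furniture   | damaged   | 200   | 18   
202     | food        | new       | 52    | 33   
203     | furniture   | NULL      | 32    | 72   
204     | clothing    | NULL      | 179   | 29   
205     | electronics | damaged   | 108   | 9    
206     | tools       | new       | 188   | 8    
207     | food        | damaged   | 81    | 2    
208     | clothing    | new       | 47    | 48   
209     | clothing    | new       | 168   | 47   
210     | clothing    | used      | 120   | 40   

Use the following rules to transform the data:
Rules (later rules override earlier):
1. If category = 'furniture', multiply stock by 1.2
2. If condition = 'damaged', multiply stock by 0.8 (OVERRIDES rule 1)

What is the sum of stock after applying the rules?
314.6

Step 1: Rule 2 takes priority for records with condition = 'damaged'
  - 3 records: 29 × 0.8 = 23.2
Step 2: Rule 1 applies to remaining records with category = 'furniture'
  - 1 records: 72 × 1.2 = 86.4
Step 3: Other records unchanged: 205
Step 4: Final sum = 23.2 + 86.4 + 205 = 314.6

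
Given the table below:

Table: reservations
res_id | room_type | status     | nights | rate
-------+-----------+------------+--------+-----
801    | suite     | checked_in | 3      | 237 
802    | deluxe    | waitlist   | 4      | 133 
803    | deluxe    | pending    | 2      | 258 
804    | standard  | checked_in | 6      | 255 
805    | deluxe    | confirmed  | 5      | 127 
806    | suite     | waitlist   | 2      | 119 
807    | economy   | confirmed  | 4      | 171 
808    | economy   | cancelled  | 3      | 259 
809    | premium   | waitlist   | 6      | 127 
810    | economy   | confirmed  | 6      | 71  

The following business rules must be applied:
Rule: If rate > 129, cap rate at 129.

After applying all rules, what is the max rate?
129

Step 1: Original maximum rate = 259
Step 2: Apply cap at 129
Step 3: 6 records had rate > 129 and were capped
Step 4: Maximum after transformation = 129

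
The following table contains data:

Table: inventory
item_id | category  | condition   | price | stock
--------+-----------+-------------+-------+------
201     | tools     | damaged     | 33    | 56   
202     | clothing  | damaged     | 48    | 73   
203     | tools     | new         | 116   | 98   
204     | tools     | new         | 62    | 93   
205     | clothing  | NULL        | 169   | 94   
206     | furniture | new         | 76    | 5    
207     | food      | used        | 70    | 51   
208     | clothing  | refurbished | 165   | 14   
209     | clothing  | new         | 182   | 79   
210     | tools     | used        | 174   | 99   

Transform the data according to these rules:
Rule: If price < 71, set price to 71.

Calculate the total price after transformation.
1166

Step 1: 4 records have price < 71
Step 2: These records originally summed to 213
Step 3: After setting to minimum: 4 × 71 = 284
Step 4: Unaffected records sum: 882
Step 5: Final sum = 284 + 882 = 1166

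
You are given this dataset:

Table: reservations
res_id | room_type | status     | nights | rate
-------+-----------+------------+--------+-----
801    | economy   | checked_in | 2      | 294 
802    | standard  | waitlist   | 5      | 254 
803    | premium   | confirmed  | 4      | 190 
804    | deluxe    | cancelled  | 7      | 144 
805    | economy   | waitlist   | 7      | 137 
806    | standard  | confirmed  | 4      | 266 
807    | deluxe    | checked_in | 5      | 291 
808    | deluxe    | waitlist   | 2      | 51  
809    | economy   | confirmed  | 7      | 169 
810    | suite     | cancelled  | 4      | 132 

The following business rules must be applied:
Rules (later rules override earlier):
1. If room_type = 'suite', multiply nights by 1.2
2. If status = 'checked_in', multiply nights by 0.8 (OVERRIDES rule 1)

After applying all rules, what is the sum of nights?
46.4

Step 1: Rule 2 takes priority for records with status = 'checked_in'
  - 2 records: 7 × 0.8 = 5.6
Step 2: Rule 1 applies to remaining records with room_type = 'suite'
  - 1 records: 4 × 1.2 = 4.8
Step 3: Other records unchanged: 36
Step 4: Final sum = 5.6 + 4.8 + 36 = 46.4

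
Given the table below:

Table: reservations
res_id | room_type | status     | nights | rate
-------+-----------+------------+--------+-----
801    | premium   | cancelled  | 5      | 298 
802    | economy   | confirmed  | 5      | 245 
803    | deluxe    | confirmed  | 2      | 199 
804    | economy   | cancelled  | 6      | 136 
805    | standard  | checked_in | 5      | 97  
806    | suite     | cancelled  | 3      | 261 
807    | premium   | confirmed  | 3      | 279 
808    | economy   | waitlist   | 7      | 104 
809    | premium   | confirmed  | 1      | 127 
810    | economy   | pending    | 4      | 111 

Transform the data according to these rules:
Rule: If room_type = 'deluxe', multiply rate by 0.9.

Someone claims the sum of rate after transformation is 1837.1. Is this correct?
Yes, the result is correct.

Step 1: Calculate the correct sum after transformation
Step 2: Apply multiplier 0.9 to records where room_type = 'deluxe'
Step 3: Correct result = 1837.1
Step 4: Claimed result = 1837.1
Step 5: 1837.1 = 1837.1 ✓
Conclusion: The claimed result is correct.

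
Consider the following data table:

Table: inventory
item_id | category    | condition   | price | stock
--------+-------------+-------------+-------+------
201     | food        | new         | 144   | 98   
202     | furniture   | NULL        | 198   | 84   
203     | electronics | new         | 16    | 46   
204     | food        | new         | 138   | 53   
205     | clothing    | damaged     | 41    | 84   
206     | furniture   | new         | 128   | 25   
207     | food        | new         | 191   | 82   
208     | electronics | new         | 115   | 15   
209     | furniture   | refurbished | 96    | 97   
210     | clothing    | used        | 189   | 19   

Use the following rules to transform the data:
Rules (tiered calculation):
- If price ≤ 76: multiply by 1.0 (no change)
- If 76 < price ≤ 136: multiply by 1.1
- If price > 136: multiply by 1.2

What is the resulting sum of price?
1461.9

Step 1: Tier 1 (price ≤ 76): 2 records, sum = 57 × 1.0 = 57.0
Step 2: Tier 2 (76 < price ≤ 136): 3 records, sum = 339 × 1.1 = 372.9
Step 3: Tier 3 (price > 136): 5 records, sum = 860 × 1.2 = 1032.0
Step 4: Final sum = 57.0 + 372.9 + 1032.0 = 1461.9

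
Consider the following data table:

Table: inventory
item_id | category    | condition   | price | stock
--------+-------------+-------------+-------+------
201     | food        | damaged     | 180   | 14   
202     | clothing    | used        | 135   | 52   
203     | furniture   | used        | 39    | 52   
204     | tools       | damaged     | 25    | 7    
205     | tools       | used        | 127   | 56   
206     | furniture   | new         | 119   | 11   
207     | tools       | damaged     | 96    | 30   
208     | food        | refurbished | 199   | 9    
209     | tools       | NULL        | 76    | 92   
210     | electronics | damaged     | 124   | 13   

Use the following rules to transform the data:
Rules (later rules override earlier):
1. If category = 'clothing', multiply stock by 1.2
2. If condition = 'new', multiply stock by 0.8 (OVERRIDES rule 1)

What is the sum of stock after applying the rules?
344.2

Step 1: Rule 2 takes priority for records with condition = 'new'
  - 1 records: 11 × 0.8 = 8.8
Step 2: Rule 1 applies to remaining records with category = 'clothing'
  - 1 records: 52 × 1.2 = 62.4
Step 3: Other records unchanged: 273
Step 4: Final sum = 8.8 + 62.4 + 273 = 344.2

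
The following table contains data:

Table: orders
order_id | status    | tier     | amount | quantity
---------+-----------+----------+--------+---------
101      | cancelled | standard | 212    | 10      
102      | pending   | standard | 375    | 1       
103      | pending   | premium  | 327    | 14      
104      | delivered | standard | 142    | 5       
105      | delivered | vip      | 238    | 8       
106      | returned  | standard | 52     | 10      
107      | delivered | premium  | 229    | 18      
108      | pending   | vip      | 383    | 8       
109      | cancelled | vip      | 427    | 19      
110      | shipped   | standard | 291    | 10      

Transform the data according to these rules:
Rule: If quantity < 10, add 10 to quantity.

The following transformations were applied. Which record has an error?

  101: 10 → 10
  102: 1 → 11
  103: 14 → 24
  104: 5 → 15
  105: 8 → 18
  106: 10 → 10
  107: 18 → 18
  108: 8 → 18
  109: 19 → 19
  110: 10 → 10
Record 103 has an error. The correct transformed value should be 14, not 24.

Step 1: Check each record against the rule
Step 2: Record 103 has quantity = 14
Step 3: Since 14 >= 10, the bonus should not have been applied
Step 4: Correct value = 14, but claimed value = 24
Conclusion: Record 103 has the error.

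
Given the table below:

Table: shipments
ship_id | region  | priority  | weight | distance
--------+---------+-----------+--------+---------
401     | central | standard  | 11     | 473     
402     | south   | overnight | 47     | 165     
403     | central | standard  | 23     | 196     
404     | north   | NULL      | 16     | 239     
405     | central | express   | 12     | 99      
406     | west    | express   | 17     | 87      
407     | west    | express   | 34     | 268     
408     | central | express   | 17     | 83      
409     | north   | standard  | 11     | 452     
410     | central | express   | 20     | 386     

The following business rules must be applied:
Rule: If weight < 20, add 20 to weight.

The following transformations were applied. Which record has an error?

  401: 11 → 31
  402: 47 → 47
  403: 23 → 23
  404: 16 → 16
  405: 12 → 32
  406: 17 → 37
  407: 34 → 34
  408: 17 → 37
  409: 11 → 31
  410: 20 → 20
Record 404 has an error. The correct transformed value should be 36, not 16.

Step 1: Check each record against the rule
Step 2: Record 404 has weight = 16
Step 3: Since 16 < 20, the bonus should have been applied
Step 4: Correct value = 36, but claimed value = 16
Conclusion: Record 404 has the error.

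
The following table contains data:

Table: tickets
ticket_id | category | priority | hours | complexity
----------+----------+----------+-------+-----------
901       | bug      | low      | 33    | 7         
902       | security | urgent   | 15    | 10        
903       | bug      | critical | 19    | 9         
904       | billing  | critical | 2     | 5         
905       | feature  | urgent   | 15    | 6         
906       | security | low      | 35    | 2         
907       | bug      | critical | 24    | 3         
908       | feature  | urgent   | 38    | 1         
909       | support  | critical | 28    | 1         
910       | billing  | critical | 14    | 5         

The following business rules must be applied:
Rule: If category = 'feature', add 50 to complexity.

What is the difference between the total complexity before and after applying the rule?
100

Step 1: Original sum of complexity = 49
Step 2: 2 records have category = 'feature'
Step 3: Each affected record changes by 50
Step 4: Total change = 2 × 50 = 100
Step 5: New sum = 49 + 100 = 149
Step 6: Difference = |149 - 49| = 100
        (Sum increased by 100)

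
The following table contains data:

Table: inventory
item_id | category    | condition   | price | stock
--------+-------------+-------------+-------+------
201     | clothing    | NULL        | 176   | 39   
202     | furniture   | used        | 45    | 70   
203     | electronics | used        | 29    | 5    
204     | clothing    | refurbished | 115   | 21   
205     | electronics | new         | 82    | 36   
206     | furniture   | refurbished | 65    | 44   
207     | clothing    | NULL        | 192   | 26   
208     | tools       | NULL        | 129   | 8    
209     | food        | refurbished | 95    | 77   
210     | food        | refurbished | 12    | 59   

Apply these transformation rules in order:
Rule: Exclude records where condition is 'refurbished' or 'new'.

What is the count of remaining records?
5

Step 1: Count records to exclude
  - 4 (refurbished) + 1 (new) = 5 records
Step 2: Total records: 10
Step 3: Remaining = 10 - 5 = 5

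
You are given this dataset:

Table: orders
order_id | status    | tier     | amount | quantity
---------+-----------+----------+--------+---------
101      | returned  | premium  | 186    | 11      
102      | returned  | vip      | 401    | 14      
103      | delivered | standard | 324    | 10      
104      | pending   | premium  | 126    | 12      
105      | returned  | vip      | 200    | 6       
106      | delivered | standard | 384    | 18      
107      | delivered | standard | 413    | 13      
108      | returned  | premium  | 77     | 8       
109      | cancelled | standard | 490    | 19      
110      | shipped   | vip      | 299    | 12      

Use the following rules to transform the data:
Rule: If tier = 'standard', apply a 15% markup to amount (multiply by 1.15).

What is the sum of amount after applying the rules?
3141.65

Step 1: Records with tier = 'standard' have total amount = 1611
Step 2: Apply multiplier: 1611 × 1.15 = 1852.65
Step 3: Other records total: 1289
Step 4: Final sum = 1852.65 + 1289 = 3141.65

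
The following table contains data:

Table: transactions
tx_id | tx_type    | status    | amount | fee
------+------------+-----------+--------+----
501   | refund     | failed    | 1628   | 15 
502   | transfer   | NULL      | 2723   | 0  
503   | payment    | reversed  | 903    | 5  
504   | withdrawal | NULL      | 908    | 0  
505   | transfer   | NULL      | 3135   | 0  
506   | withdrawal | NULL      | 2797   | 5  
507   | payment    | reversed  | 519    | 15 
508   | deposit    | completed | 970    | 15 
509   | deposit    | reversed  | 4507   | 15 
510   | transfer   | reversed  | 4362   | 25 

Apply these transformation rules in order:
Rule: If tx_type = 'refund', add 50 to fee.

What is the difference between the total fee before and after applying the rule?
50

Step 1: Original sum of fee = 95
Step 2: 1 records have tx_type = 'refund'
Step 3: Each affected record changes by 50
Step 4: Total change = 1 × 50 = 50
Step 5: New sum = 95 + 50 = 145
Step 6: Difference = |145 - 95| = 50
        (Sum increased by 50)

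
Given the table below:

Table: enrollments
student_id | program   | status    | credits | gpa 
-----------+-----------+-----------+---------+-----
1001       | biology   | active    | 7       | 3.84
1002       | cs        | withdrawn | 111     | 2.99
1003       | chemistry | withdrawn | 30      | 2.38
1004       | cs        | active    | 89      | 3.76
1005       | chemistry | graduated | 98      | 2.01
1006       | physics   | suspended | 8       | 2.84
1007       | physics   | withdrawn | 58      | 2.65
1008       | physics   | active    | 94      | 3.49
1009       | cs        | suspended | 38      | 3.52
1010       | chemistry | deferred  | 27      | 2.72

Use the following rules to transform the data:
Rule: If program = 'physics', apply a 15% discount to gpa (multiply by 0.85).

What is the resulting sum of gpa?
28.85

Step 1: Records with program = 'physics' have total gpa = 8.98
Step 2: Apply multiplier: 8.98 × 0.85 = 7.63
Step 3: Other records total: 21.22
Step 4: Final sum = 7.63 + 21.22 = 28.85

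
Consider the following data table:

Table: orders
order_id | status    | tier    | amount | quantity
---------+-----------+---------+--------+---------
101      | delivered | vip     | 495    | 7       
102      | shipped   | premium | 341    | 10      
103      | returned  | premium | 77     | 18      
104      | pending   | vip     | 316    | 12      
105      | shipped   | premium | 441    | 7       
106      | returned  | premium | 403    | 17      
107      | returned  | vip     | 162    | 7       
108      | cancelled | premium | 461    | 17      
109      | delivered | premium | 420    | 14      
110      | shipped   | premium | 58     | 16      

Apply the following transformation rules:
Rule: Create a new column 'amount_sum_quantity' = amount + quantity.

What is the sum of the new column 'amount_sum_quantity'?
3299

Step 1: For each record, compute amount + quantity
Example calculations:
  495 + 7 = 502
  341 + 10 = 351
  77 + 18 = 95
  ...
Step 2: Sum all derived values
Step 3: Total = 3299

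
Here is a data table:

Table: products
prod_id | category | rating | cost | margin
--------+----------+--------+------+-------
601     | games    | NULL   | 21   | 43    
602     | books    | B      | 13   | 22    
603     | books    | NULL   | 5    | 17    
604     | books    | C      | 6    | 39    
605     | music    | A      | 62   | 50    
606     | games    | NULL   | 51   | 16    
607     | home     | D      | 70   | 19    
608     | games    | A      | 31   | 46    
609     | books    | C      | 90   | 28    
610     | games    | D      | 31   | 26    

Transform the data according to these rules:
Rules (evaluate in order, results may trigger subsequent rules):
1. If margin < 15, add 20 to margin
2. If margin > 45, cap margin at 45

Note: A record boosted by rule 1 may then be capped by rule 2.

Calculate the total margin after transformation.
300

Step 1: Apply rule 1 to records with margin < 15
  - 0 records get bonus of 20
  - Of these, 0 records then exceed 45 and get capped
Step 2: Apply rule 2 to records with margin > 45
  - 2 records (original) are capped
Step 3: Calculate final sum = 300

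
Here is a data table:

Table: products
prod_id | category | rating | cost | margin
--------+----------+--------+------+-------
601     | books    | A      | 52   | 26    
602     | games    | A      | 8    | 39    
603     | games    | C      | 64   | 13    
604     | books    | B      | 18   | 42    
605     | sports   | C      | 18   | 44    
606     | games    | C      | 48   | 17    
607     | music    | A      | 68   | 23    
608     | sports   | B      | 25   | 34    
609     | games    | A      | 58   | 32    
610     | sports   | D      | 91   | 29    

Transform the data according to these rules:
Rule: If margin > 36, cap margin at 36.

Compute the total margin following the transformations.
282

Step 1: 3 records have margin > 36
Step 2: These records originally summed to 125
Step 3: After capping: 3 × 36 = 108
Step 4: Unaffected records sum: 174
Step 5: Final sum = 108 + 174 = 282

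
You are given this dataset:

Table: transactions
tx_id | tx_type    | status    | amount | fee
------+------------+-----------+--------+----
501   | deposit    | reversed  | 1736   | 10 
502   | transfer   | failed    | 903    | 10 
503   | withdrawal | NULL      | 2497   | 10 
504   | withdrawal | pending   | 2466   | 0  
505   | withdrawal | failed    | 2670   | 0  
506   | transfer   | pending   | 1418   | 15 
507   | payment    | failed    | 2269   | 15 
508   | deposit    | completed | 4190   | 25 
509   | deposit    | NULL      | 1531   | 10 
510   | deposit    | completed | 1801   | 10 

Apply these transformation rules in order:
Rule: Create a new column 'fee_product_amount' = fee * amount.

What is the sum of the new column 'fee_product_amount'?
244735

Step 1: For each record, compute fee * amount
Example calculations:
  10 * 1736 = 17360
  10 * 903 = 9030
  10 * 2497 = 24970
  ...
Step 2: Sum all derived values
Step 3: Total = 244735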